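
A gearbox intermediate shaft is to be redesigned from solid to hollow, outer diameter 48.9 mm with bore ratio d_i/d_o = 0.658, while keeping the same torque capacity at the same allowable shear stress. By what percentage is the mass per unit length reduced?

34.9 %

Equal τ_max and T ⇒ the solid shaft needs d_s³ = d_o³(1−k⁴), so d_s = 48.9·(1−0.658⁴)^(1/3) = 45.63 mm.
Area ratio A_h/A_s = d_o²(1−k²)/d_s² = (1−k²)/(1−k⁴)^(2/3) = 0.6512.
Mass saving = 1 − 0.6512 = 34.9 %.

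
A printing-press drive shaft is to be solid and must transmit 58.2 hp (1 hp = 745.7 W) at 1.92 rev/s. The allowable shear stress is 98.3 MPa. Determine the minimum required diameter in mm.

57.1 mm

ω = 2π·1.92 = 12.06 rad/s, so T = P/ω = 58.2×745.7 / 12.06 = 3598 N·m.
For a solid shaft τ_max = 16T/(πd³), so d = (16T/(π τ_allow))^(1/3) = (16·3598/(π·9.83×10^7))^(1/3) = 0.05712 m.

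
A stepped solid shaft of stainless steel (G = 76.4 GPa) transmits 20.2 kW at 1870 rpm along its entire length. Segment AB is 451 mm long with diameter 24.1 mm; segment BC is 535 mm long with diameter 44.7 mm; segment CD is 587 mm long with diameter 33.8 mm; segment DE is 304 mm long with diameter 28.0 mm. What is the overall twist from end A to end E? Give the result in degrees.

ω = 2π·1870/60 = 195.8 rad/s, so T = P/ω = 20.2×10³ / 195.8 = 103.2 N·m.
J_AB = π(0.0241)⁴/32 = 3.31×10^-8 m⁴; J_BC = π(0.0447)⁴/32 = 3.92×10^-7 m⁴; J_CD = π(0.0338)⁴/32 = 1.28×10^-7 m⁴; J_DE = π(0.0280)⁴/32 = 6.03×10^-8 m⁴.
θ = (T/G)·Σ L_i/J_i = (103.2/76.4×10⁹)·(0.451/3.31×10^-8 + 0.535/3.92×10^-7 + 0.587/1.28×10^-7 + 0.304/6.03×10^-8) = 0.03322 rad.

1.90°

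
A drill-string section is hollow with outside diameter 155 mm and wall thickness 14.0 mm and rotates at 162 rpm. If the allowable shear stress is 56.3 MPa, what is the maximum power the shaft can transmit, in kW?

J = π(d_o⁴ − d_i⁴)/32 = π(0.155⁴ − 0.127⁴)/32 = 3.113×10^-5 m⁴.
T_max = τ_allow·J/r = 5.63×10^7 × 3.113×10^-5 / 0.0775 = 22610 N·m.
ω = 2π·162/60 = 16.96 rad/s, so P_max = T_max·ω = 3.836×10^5 W.

384 kW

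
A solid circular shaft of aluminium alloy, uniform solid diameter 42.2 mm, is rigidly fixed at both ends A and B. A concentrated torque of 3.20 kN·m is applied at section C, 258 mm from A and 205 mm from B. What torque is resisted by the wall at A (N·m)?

With uniform GJ and both ends fixed, compatibility θ_AC = θ_CB gives T_A·a = T_B·b, together with T_A + T_B = T₀.
T_A = T₀·b/(a+b) = 3200·205/463.0 = 1417 N·m; T_B = 1783 N·m.

1420 N·m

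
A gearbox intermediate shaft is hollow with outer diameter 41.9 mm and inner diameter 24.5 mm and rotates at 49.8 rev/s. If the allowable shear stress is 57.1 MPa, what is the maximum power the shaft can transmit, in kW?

228 kW

J = π(d_o⁴ − d_i⁴)/32 = π(0.0419⁴ − 0.0245⁴)/32 = 2.672×10^-7 m⁴.
T_max = τ_allow·J/r = 5.71×10^7 × 2.672×10^-7 / 0.0209 = 728.3 N·m.
ω = 2π·49.8 = 312.9 rad/s, so P_max = T_max·ω = 2.279×10^5 W.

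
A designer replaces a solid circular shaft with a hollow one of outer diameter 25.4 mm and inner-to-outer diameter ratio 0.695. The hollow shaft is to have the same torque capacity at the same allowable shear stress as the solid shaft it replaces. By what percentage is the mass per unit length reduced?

Equal τ_max and T ⇒ the solid shaft needs d_s³ = d_o³(1−k⁴), so d_s = 25.4·(1−0.695⁴)^(1/3) = 23.25 mm.
Area ratio A_h/A_s = d_o²(1−k²)/d_s² = (1−k²)/(1−k⁴)^(2/3) = 0.6172.
Mass saving = 1 − 0.6172 = 38.3 %.

38.3 %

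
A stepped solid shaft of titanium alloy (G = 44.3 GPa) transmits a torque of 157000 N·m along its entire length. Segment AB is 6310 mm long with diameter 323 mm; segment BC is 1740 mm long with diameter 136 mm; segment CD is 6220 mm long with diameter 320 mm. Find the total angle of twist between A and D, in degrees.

12.9°

J_AB = π(0.323)⁴/32 = 1.07×10^-3 m⁴; J_BC = π(0.136)⁴/32 = 3.36×10^-5 m⁴; J_CD = π(0.320)⁴/32 = 1.03×10^-3 m⁴.
θ = (T/G)·Σ L_i/J_i = (157000/44.3×10⁹)·(6.31/1.07×10^-3 + 1.74/3.36×10^-5 + 6.22/1.03×10^-3) = 0.2259 rad.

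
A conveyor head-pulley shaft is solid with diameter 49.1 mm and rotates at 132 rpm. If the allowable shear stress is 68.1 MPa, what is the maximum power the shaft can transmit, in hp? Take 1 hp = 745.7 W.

J = πd⁴/32 = π(0.0491)⁴/32 = 5.706×10^-7 m⁴.
T_max = τ_allow·J/r = 6.81×10^7 × 5.706×10^-7 / 0.0246 = 1583 N·m.
ω = 2π·132/60 = 13.82 rad/s, so P_max = T_max·ω = 2.188×10^4 W.

29.3 hp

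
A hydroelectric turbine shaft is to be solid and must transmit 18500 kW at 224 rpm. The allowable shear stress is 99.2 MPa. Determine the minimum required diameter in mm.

ω = 2π·224/60 = 23.46 rad/s, so T = P/ω = 18500×10³ / 23.46 = 788700 N·m.
For a solid shaft τ_max = 16T/(πd³), so d = (16T/(π τ_allow))^(1/3) = (16·788700/(π·9.92×10^7))^(1/3) = 0.3434 m.

343 mm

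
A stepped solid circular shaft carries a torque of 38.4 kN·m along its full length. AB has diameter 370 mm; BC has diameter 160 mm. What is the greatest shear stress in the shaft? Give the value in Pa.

Under the same torque, τ_max = 16T/(πd³) is largest where d is smallest — segment BC (d = 160 mm).
τ_max = 16·38400/(π·(0.160)³) = 4.775×10^7 Pa.

4.77e7 Pa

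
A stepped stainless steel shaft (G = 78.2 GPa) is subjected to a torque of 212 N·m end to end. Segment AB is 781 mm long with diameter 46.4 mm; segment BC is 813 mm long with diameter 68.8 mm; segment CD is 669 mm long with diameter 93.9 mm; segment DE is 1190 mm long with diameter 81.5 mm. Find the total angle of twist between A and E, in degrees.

0.380°

J_AB = π(0.0464)⁴/32 = 4.55×10^-7 m⁴; J_BC = π(0.0688)⁴/32 = 2.20×10^-6 m⁴; J_CD = π(0.0939)⁴/32 = 7.63×10^-6 m⁴; J_DE = π(0.0815)⁴/32 = 4.33×10^-6 m⁴.
θ = (T/G)·Σ L_i/J_i = (212.0/78.2×10⁹)·(0.781/4.55×10^-7 + 0.813/2.20×10^-6 + 0.669/7.63×10^-6 + 1.19/4.33×10^-6) = 6.637×10^-3 rad.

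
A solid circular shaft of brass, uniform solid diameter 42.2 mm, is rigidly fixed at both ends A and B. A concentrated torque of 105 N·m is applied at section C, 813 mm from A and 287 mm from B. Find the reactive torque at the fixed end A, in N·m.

With uniform GJ and both ends fixed, compatibility θ_AC = θ_CB gives T_A·a = T_B·b, together with T_A + T_B = T₀.
T_A = T₀·b/(a+b) = 105.0·287/1100 = 27.40 N·m; T_B = 77.60 N·m.

27.4 N·m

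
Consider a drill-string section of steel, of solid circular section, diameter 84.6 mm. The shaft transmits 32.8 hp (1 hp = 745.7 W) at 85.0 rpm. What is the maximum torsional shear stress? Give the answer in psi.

3350 psi

ω = 2π·85.0/60 = 8.901 rad/s, so T = P/ω = 32.8×745.7 / 8.901 = 2748 N·m.
J = πd⁴/32 = π(0.0846)⁴/32 = 5.029×10^-6 m⁴.
τ_max = T·r/J = 2748 × 0.0423 / 5.029×10^-6 = 2.311×10^7 Pa.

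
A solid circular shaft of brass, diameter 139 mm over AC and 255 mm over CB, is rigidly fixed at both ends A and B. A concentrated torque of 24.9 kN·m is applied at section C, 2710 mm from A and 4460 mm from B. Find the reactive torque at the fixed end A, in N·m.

Compatibility: T_A·a/J_AC = T_B·b/J_CB with T_A + T_B = T₀.
J_AC = 3.66×10^-5 m⁴, J_CB = 4.15×10^-4 m⁴, so T_A = T₀·(J_AC/a)/((J_AC/a)+(J_CB/b)) = 3159 N·m, T_B = 21740 N·m.

3160 N·m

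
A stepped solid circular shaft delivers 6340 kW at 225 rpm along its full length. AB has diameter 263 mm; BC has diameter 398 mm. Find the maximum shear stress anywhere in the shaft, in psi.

ω = 2π·225/60 = 23.56 rad/s, so T = P/ω = 6340×10³ / 23.56 = 269100 N·m.
Under the same torque, τ_max = 16T/(πd³) is largest where d is smallest — segment AB (d = 263 mm).
τ_max = 16·269100/(π·(0.263)³) = 7.533×10^7 Pa.

10900 psi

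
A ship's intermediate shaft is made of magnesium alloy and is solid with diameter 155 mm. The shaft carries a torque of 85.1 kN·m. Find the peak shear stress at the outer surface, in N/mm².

J = πd⁴/32 = π(0.155)⁴/32 = 5.667×10^-5 m⁴.
τ_max = T·r/J = 85100 × 0.0775 / 5.667×10^-5 = 1.164×10^8 Pa.

116 N/mm²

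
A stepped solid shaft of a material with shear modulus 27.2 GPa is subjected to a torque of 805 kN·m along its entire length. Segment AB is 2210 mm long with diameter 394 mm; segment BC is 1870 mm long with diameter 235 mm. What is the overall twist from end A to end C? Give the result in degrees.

12.2°

J_AB = π(0.394)⁴/32 = 2.37×10^-3 m⁴; J_BC = π(0.235)⁴/32 = 2.99×10^-4 m⁴.
θ = (T/G)·Σ L_i/J_i = (805000/27.2×10⁹)·(2.21/2.37×10^-3 + 1.87/2.99×10^-4) = 0.2125 rad.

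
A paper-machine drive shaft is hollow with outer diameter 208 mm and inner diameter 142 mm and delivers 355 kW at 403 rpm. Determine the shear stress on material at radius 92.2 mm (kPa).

5390 kPa

ω = 2π·403/60 = 42.20 rad/s, so T = P/ω = 355×10³ / 42.20 = 8412 N·m.
J = π(d_o⁴ − d_i⁴)/32 = π(0.208⁴ − 0.142⁴)/32 = 1.438×10^-4 m⁴.
Shear stress varies linearly with radius: τ = T·r/J = 8412 × 0.0922 / 1.438×10^-4 = 5.392×10^6 Pa.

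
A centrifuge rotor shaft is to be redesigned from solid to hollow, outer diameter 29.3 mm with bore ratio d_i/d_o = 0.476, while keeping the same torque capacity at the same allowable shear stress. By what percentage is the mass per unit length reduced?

Equal τ_max and T ⇒ the solid shaft needs d_s³ = d_o³(1−k⁴), so d_s = 29.3·(1−0.476⁴)^(1/3) = 28.79 mm.
Area ratio A_h/A_s = d_o²(1−k²)/d_s² = (1−k²)/(1−k⁴)^(2/3) = 0.8011.
Mass saving = 1 − 0.8011 = 19.9 %.

19.9 %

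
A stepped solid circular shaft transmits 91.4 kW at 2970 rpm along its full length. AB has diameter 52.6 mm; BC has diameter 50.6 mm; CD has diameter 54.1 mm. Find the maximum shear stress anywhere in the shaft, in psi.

1680 psi

ω = 2π·2970/60 = 311.0 rad/s, so T = P/ω = 91.4×10³ / 311.0 = 293.9 N·m.
Under the same torque, τ_max = 16T/(πd³) is largest where d is smallest — segment BC (d = 50.6 mm).
τ_max = 16·293.9/(π·(0.0506)³) = 1.155×10^7 Pa.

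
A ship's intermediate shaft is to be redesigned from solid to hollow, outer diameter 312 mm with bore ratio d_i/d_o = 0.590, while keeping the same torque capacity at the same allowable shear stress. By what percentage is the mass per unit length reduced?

28.9 %

Equal τ_max and T ⇒ the solid shaft needs d_s³ = d_o³(1−k⁴), so d_s = 312·(1−0.590⁴)^(1/3) = 298.9 mm.
Area ratio A_h/A_s = d_o²(1−k²)/d_s² = (1−k²)/(1−k⁴)^(2/3) = 0.7105.
Mass saving = 1 − 0.7105 = 28.9 %.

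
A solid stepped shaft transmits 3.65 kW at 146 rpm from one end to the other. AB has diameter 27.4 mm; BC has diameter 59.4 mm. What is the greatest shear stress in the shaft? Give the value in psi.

ω = 2π·146/60 = 15.29 rad/s, so T = P/ω = 3.65×10³ / 15.29 = 238.7 N·m.
Under the same torque, τ_max = 16T/(πd³) is largest where d is smallest — segment AB (d = 27.4 mm).
τ_max = 16·238.7/(π·(0.0274)³) = 5.911×10^7 Pa.

8570 psi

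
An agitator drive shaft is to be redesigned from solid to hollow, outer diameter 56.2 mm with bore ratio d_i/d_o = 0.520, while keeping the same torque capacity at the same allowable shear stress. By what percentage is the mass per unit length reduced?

Equal τ_max and T ⇒ the solid shaft needs d_s³ = d_o³(1−k⁴), so d_s = 56.2·(1−0.520⁴)^(1/3) = 54.80 mm.
Area ratio A_h/A_s = d_o²(1−k²)/d_s² = (1−k²)/(1−k⁴)^(2/3) = 0.7675.
Mass saving = 1 − 0.7675 = 23.3 %.

23.3 %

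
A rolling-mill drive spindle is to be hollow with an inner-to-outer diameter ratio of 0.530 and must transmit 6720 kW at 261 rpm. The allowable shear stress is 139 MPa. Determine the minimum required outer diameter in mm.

214 mm

ω = 2π·261/60 = 27.33 rad/s, so T = P/ω = 6720×10³ / 27.33 = 245900 N·m.
For a hollow shaft with d_i/d_o = 0.530: τ_max = 16T/(π d_o³ (1−k⁴)), so d_o = [16T/(π τ_allow (1−k⁴))]^(1/3) = [16·245900/(π·1.39×10^8·0.9211)]^(1/3) = 0.2139 m.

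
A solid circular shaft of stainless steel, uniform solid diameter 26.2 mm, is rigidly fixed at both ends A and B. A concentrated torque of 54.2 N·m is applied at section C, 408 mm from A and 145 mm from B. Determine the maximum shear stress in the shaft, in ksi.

With uniform GJ and both ends fixed, compatibility θ_AC = θ_CB gives T_A·a = T_B·b, together with T_A + T_B = T₀.
T_A = T₀·b/(a+b) = 54.20·145/553.0 = 14.21 N·m; T_B = 39.99 N·m.
τ in each portion: τ_AC = 4.02×10^6 Pa, τ_CB = 1.13×10^7 Pa; maximum is in CB.
τ_max = T_CB·r/J = 39.99·0.0131/4.63×10^-8 = 1.132×10^7 Pa.

1.64 ksi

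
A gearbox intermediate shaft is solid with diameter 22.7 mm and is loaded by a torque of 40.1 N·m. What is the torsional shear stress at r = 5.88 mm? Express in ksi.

1.31 ksi

J = πd⁴/32 = π(0.0227)⁴/32 = 2.607×10^-8 m⁴.
Shear stress varies linearly with radius: τ = T·r/J = 40.10 × 0.00588 / 2.607×10^-8 = 9.045×10^6 Pa.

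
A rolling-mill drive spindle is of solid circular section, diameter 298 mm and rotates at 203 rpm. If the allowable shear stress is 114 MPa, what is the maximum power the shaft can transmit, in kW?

J = πd⁴/32 = π(0.298)⁴/32 = 7.742×10^-4 m⁴.
T_max = τ_allow·J/r = 1.14×10^8 × 7.742×10^-4 / 0.149 = 592400 N·m.
ω = 2π·203/60 = 21.26 rad/s, so P_max = T_max·ω = 1.259×10^7 W.

12600 kW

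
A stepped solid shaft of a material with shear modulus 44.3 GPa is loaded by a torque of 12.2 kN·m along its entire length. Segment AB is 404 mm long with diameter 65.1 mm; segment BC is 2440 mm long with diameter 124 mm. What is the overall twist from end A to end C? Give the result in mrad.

92.0 mrad

J_AB = π(0.0651)⁴/32 = 1.76×10^-6 m⁴; J_BC = π(0.124)⁴/32 = 2.32×10^-5 m⁴.
θ = (T/G)·Σ L_i/J_i = (12200/44.3×10⁹)·(0.404/1.76×10^-6 + 2.44/2.32×10^-5) = 0.09205 rad.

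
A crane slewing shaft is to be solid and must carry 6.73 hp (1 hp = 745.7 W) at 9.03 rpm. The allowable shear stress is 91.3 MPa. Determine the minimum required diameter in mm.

ω = 2π·9.03/60 = 0.9456 rad/s, so T = P/ω = 6.73×745.7 / 0.9456 = 5307 N·m.
For a solid shaft τ_max = 16T/(πd³), so d = (16T/(π τ_allow))^(1/3) = (16·5307/(π·9.13×10^7))^(1/3) = 0.06665 m.

66.6 mm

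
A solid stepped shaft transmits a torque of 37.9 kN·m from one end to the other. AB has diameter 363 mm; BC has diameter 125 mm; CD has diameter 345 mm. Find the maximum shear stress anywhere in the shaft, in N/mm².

Under the same torque, τ_max = 16T/(πd³) is largest where d is smallest — segment BC (d = 125 mm).
τ_max = 16·37900/(π·(0.125)³) = 9.883×10^7 Pa.

98.8 N/mm²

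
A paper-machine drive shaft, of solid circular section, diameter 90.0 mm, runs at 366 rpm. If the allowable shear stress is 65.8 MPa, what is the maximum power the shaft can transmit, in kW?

361 kW

J = πd⁴/32 = π(0.0900)⁴/32 = 6.441×10^-6 m⁴.
T_max = τ_allow·J/r = 6.58×10^7 × 6.441×10^-6 / 0.0450 = 9419 N·m.
ω = 2π·366/60 = 38.33 rad/s, so P_max = T_max·ω = 3.610×10^5 W.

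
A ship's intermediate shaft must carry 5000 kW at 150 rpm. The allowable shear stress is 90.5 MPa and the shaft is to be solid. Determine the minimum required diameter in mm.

ω = 2π·150/60 = 15.71 rad/s, so T = P/ω = 5000×10³ / 15.71 = 318300 N·m.
For a solid shaft τ_max = 16T/(πd³), so d = (16T/(π τ_allow))^(1/3) = (16·318300/(π·9.05×10^7))^(1/3) = 0.2617 m.

262 mm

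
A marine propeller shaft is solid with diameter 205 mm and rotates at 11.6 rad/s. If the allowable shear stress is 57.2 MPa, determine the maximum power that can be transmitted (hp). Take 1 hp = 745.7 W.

1510 hp

J = πd⁴/32 = π(0.205)⁴/32 = 1.734×10^-4 m⁴.
T_max = τ_allow·J/r = 5.72×10^7 × 1.734×10^-4 / 0.102 = 96760 N·m.
ω = 11.6 rad/s, so P_max = T_max·ω = 1.122×10^6 W.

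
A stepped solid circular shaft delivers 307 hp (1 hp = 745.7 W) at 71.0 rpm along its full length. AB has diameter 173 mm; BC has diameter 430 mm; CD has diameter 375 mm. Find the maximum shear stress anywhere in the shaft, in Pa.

3.03e7 Pa

ω = 2π·71.0/60 = 7.435 rad/s, so T = P/ω = 307×745.7 / 7.435 = 30790 N·m.
Under the same torque, τ_max = 16T/(πd³) is largest where d is smallest — segment AB (d = 173 mm).
τ_max = 16·30790/(π·(0.173)³) = 3.029×10^7 Pa.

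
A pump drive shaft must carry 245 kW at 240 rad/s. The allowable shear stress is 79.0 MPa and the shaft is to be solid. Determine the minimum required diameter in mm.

ω = 240 rad/s, so T = P/ω = 245×10³ / 240.0 = 1021 N·m.
For a solid shaft τ_max = 16T/(πd³), so d = (16T/(π τ_allow))^(1/3) = (16·1021/(π·7.90×10^7))^(1/3) = 0.04037 m.

40.4 mm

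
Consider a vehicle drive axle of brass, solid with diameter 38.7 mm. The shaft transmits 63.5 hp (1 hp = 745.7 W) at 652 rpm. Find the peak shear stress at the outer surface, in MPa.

60.9 MPa

ω = 2π·652/60 = 68.28 rad/s, so T = P/ω = 63.5×745.7 / 68.28 = 693.5 N·m.
J = πd⁴/32 = π(0.0387)⁴/32 = 2.202×10^-7 m⁴.
τ_max = T·r/J = 693.5 × 0.0194 / 2.202×10^-7 = 6.094×10^7 Pa.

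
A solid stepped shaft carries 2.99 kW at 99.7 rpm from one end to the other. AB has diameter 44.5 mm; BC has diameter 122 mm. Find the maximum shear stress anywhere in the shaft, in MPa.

16.6 MPa

ω = 2π·99.7/60 = 10.44 rad/s, so T = P/ω = 2.99×10³ / 10.44 = 286.4 N·m.
Under the same torque, τ_max = 16T/(πd³) is largest where d is smallest — segment AB (d = 44.5 mm).
τ_max = 16·286.4/(π·(0.0445)³) = 1.655×10^7 Pa.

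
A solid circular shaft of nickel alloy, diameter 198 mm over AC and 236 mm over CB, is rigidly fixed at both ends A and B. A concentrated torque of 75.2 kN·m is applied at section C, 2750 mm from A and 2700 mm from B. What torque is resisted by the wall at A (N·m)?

Compatibility: T_A·a/J_AC = T_B·b/J_CB with T_A + T_B = T₀.
J_AC = 1.51×10^-4 m⁴, J_CB = 3.05×10^-4 m⁴, so T_A = T₀·(J_AC/a)/((J_AC/a)+(J_CB/b)) = 24610 N·m, T_B = 50590 N·m.

24600 N·m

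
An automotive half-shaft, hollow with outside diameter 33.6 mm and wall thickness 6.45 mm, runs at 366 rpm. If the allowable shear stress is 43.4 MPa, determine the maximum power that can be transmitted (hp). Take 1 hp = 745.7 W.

14.2 hp

J = π(d_o⁴ − d_i⁴)/32 = π(0.0336⁴ − 0.0207⁴)/32 = 1.071×10^-7 m⁴.
T_max = τ_allow·J/r = 4.34×10^7 × 1.071×10^-7 / 0.0168 = 276.7 N·m.
ω = 2π·366/60 = 38.33 rad/s, so P_max = T_max·ω = 1.060×10^4 W.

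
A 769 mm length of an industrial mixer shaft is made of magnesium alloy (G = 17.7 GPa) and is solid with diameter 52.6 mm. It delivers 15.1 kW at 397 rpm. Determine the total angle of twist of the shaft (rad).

ω = 2π·397/60 = 41.57 rad/s, so T = P/ω = 15.1×10³ / 41.57 = 363.2 N·m.
J = πd⁴/32 = π(0.0526)⁴/32 = 7.515×10^-7 m⁴.
θ = T·L/(G·J) = 363.2 × 0.769 / (17.7×10⁹ × 7.515×10^-7) = 0.02100 rad.

0.0210 rad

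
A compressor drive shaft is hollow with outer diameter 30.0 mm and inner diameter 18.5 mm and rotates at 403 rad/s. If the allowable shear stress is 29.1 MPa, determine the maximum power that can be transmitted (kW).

53.2 kW

J = π(d_o⁴ − d_i⁴)/32 = π(0.0300⁴ − 0.0185⁴)/32 = 6.802×10^-8 m⁴.
T_max = τ_allow·J/r = 2.91×10^7 × 6.802×10^-8 / 0.0150 = 132.0 N·m.
ω = 403 rad/s, so P_max = T_max·ω = 5.318×10^4 W.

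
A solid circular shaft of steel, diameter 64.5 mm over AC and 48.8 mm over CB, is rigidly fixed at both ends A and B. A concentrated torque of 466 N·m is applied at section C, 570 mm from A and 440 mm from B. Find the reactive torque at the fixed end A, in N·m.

327 N·m

Compatibility: T_A·a/J_AC = T_B·b/J_CB with T_A + T_B = T₀.
J_AC = 1.70×10^-6 m⁴, J_CB = 5.57×10^-7 m⁴, so T_A = T₀·(J_AC/a)/((J_AC/a)+(J_CB/b)) = 327.1 N·m, T_B = 138.9 N·m.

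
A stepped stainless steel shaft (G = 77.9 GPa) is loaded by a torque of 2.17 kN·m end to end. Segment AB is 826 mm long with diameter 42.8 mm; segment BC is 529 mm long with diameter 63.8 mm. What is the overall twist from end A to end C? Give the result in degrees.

4.52°

J_AB = π(0.0428)⁴/32 = 3.29×10^-7 m⁴; J_BC = π(0.0638)⁴/32 = 1.63×10^-6 m⁴.
θ = (T/G)·Σ L_i/J_i = (2170/77.9×10⁹)·(0.826/3.29×10^-7 + 0.529/1.63×10^-6) = 0.07890 rad.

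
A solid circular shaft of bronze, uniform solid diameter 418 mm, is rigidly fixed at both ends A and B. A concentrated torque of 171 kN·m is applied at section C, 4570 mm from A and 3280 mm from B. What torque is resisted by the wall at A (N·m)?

71400 N·m

With uniform GJ and both ends fixed, compatibility θ_AC = θ_CB gives T_A·a = T_B·b, together with T_A + T_B = T₀.
T_A = T₀·b/(a+b) = 171000·3280/7850 = 71450 N·m; T_B = 99550 N·m.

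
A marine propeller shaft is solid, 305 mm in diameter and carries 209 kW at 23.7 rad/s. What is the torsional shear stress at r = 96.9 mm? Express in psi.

ω = 23.7 rad/s, so T = P/ω = 209×10³ / 23.70 = 8819 N·m.
J = πd⁴/32 = π(0.305)⁴/32 = 8.496×10^-4 m⁴.
Shear stress varies linearly with radius: τ = T·r/J = 8819 × 0.0969 / 8.496×10^-4 = 1.006×10^6 Pa.

146 psi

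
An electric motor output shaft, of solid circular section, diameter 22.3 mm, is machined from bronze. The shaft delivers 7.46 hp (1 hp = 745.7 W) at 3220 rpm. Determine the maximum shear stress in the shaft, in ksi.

1.10 ksi

ω = 2π·3220/60 = 337.2 rad/s, so T = P/ω = 7.46×745.7 / 337.2 = 16.50 N·m.
J = πd⁴/32 = π(0.0223)⁴/32 = 2.428×10^-8 m⁴.
τ_max = T·r/J = 16.50 × 0.0112 / 2.428×10^-8 = 7.577×10^6 Pa.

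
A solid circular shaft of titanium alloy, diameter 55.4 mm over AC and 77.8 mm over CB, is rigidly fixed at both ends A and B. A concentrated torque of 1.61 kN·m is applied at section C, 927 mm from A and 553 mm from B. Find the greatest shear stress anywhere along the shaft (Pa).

1.51e7 Pa

Compatibility: T_A·a/J_AC = T_B·b/J_CB with T_A + T_B = T₀.
J_AC = 9.25×10^-7 m⁴, J_CB = 3.60×10^-6 m⁴, so T_A = T₀·(J_AC/a)/((J_AC/a)+(J_CB/b)) = 214.1 N·m, T_B = 1396 N·m.
τ in each portion: τ_AC = 6.41×10^6 Pa, τ_CB = 1.51×10^7 Pa; maximum is in CB.
τ_max = T_CB·r/J = 1396·0.0389/3.60×10^-6 = 1.510×10^7 Pa.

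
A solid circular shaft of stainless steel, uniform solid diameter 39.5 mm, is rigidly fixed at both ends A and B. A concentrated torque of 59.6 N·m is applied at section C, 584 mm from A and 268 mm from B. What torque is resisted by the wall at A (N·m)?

18.7 N·m

With uniform GJ and both ends fixed, compatibility θ_AC = θ_CB gives T_A·a = T_B·b, together with T_A + T_B = T₀.
T_A = T₀·b/(a+b) = 59.60·268/852.0 = 18.75 N·m; T_B = 40.85 N·m.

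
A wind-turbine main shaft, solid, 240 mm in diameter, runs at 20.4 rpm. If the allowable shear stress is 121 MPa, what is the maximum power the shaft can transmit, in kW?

J = πd⁴/32 = π(0.240)⁴/32 = 3.257×10^-4 m⁴.
T_max = τ_allow·J/r = 1.21×10^8 × 3.257×10^-4 / 0.120 = 328400 N·m.
ω = 2π·20.4/60 = 2.136 rad/s, so P_max = T_max·ω = 7.016×10^5 W.

702 kW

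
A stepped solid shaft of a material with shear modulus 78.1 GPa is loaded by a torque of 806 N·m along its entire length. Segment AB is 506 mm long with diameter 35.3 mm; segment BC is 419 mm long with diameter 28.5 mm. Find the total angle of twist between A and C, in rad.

J_AB = π(0.0353)⁴/32 = 1.52×10^-7 m⁴; J_BC = π(0.0285)⁴/32 = 6.48×10^-8 m⁴.
θ = (T/G)·Σ L_i/J_i = (806.0/78.1×10⁹)·(0.506/1.52×10^-7 + 0.419/6.48×10^-8) = 0.1010 rad.

0.101 rad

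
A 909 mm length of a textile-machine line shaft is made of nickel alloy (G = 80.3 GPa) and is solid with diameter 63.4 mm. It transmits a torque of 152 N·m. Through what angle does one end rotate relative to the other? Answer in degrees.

0.0622°

J = πd⁴/32 = π(0.0634)⁴/32 = 1.586×10^-6 m⁴.
θ = T·L/(G·J) = 152.0 × 0.909 / (80.3×10⁹ × 1.586×10^-6) = 1.085×10^-3 rad.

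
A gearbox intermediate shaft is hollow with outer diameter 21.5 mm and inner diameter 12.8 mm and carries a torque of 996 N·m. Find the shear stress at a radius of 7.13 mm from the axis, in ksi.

56.2 ksi

J = π(d_o⁴ − d_i⁴)/32 = π(0.0215⁴ − 0.0128⁴)/32 = 1.834×10^-8 m⁴.
Shear stress varies linearly with radius: τ = T·r/J = 996.0 × 0.00713 / 1.834×10^-8 = 3.872×10^8 Pa.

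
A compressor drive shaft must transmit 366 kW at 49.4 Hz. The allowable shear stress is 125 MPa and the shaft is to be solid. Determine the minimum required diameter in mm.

36.4 mm

ω = 2π·49.4 = 310.4 rad/s, so T = P/ω = 366×10³ / 310.4 = 1179 N·m.
For a solid shaft τ_max = 16T/(πd³), so d = (16T/(π τ_allow))^(1/3) = (16·1179/(π·1.25×10^8))^(1/3) = 0.03635 m.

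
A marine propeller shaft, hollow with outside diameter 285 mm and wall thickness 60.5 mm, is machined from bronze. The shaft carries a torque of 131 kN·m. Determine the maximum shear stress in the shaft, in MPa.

32.4 MPa

J = π(d_o⁴ − d_i⁴)/32 = π(0.285⁴ − 0.164⁴)/32 = 5.767×10^-4 m⁴.
τ_max = T·r/J = 131000 × 0.142 / 5.767×10^-4 = 3.237×10^7 Pa.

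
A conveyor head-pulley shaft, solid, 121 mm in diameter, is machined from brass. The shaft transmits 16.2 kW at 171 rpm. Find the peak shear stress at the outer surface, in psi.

377 psi

ω = 2π·171/60 = 17.91 rad/s, so T = P/ω = 16.2×10³ / 17.91 = 904.7 N·m.
J = πd⁴/32 = π(0.121)⁴/32 = 2.104×10^-5 m⁴.
τ_max = T·r/J = 904.7 × 0.0605 / 2.104×10^-5 = 2.601×10^6 Pa.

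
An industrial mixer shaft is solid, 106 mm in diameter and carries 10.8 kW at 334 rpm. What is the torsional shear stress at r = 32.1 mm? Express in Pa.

ω = 2π·334/60 = 34.98 rad/s, so T = P/ω = 10.8×10³ / 34.98 = 308.8 N·m.
J = πd⁴/32 = π(0.106)⁴/32 = 1.239×10^-5 m⁴.
Shear stress varies linearly with radius: τ = T·r/J = 308.8 × 0.0321 / 1.239×10^-5 = 7.997×10^5 Pa.

800000 Pa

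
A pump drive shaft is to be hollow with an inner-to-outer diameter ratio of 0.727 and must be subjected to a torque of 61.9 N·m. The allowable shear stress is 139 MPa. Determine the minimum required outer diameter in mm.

14.7 mm

For a hollow shaft with d_i/d_o = 0.727: τ_max = 16T/(π d_o³ (1−k⁴)), so d_o = [16T/(π τ_allow (1−k⁴))]^(1/3) = [16·61.90/(π·1.39×10^8·0.7207)]^(1/3) = 0.01465 m.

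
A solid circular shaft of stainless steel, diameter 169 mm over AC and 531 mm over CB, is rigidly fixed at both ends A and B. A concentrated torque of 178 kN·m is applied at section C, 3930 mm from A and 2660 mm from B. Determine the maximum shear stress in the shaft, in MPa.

Compatibility: T_A·a/J_AC = T_B·b/J_CB with T_A + T_B = T₀.
J_AC = 8.01×10^-5 m⁴, J_CB = 7.81×10^-3 m⁴, so T_A = T₀·(J_AC/a)/((J_AC/a)+(J_CB/b)) = 1228 N·m, T_B = 176800 N·m.
τ in each portion: τ_AC = 1.30×10^6 Pa, τ_CB = 6.01×10^6 Pa; maximum is in CB.
τ_max = T_CB·r/J = 176800·0.266/7.81×10^-3 = 6.013×10^6 Pa.

6.01 MPa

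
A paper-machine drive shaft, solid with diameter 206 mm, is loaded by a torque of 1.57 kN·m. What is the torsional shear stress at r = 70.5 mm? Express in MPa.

J = πd⁴/32 = π(0.206)⁴/32 = 1.768×10^-4 m⁴.
Shear stress varies linearly with radius: τ = T·r/J = 1570 × 0.0705 / 1.768×10^-4 = 6.261×10^5 Pa.

0.626 MPa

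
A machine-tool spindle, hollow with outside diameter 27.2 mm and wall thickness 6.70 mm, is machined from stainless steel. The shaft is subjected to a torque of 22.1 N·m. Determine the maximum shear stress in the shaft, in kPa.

J = π(d_o⁴ − d_i⁴)/32 = π(0.0272⁴ − 0.0138⁴)/32 = 5.018×10^-8 m⁴.
τ_max = T·r/J = 22.10 × 0.0136 / 5.018×10^-8 = 5.990×10^6 Pa.

5990 kPa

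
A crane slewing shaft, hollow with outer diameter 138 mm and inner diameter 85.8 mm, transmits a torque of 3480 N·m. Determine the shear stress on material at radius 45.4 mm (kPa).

J = π(d_o⁴ − d_i⁴)/32 = π(0.138⁴ − 0.0858⁴)/32 = 3.028×10^-5 m⁴.
Shear stress varies linearly with radius: τ = T·r/J = 3480 × 0.0454 / 3.028×10^-5 = 5.217×10^6 Pa.

5220 kPa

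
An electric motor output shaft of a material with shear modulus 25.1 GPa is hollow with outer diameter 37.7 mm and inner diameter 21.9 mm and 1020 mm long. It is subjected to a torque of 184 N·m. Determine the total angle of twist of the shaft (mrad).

J = π(d_o⁴ − d_i⁴)/32 = π(0.0377⁴ − 0.0219⁴)/32 = 1.757×10^-7 m⁴.
θ = T·L/(G·J) = 184.0 × 1.02 / (25.1×10⁹ × 1.757×10^-7) = 0.04255 rad.

42.5 mrad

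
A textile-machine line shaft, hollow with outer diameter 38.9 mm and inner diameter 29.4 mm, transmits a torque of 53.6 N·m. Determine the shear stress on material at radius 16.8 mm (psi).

862 psi

J = π(d_o⁴ − d_i⁴)/32 = π(0.0389⁴ − 0.0294⁴)/32 = 1.515×10^-7 m⁴.
Shear stress varies linearly with radius: τ = T·r/J = 53.60 × 0.0168 / 1.515×10^-7 = 5.946×10^6 Pa.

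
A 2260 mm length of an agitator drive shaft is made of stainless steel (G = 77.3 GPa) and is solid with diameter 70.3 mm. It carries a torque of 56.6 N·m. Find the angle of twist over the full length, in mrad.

J = πd⁴/32 = π(0.0703)⁴/32 = 2.398×10^-6 m⁴.
θ = T·L/(G·J) = 56.60 × 2.26 / (77.3×10⁹ × 2.398×10^-6) = 6.901×10^-4 rad.

0.690 mrad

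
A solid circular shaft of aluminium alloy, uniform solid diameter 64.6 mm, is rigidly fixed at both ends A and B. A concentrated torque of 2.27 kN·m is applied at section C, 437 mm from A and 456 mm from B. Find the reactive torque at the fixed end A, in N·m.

1160 N·m

With uniform GJ and both ends fixed, compatibility θ_AC = θ_CB gives T_A·a = T_B·b, together with T_A + T_B = T₀.
T_A = T₀·b/(a+b) = 2270·456/893.0 = 1159 N·m; T_B = 1111 N·m.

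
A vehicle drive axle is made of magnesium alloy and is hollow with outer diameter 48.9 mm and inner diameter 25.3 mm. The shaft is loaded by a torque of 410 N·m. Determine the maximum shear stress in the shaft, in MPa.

J = π(d_o⁴ − d_i⁴)/32 = π(0.0489⁴ − 0.0253⁴)/32 = 5.211×10^-7 m⁴.
τ_max = T·r/J = 410.0 × 0.0244 / 5.211×10^-7 = 1.924×10^7 Pa.

19.2 MPa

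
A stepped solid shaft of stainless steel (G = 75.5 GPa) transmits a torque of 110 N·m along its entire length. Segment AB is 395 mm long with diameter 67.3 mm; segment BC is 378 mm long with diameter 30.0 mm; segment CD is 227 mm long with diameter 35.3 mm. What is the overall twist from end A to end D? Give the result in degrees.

0.537°

J_AB = π(0.0673)⁴/32 = 2.01×10^-6 m⁴; J_BC = π(0.0300)⁴/32 = 7.95×10^-8 m⁴; J_CD = π(0.0353)⁴/32 = 1.52×10^-7 m⁴.
θ = (T/G)·Σ L_i/J_i = (110.0/75.5×10⁹)·(0.395/2.01×10^-6 + 0.378/7.95×10^-8 + 0.227/1.52×10^-7) = 9.381×10^-3 rad.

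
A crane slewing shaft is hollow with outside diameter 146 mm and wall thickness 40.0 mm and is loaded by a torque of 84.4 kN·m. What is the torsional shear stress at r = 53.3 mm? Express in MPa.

105 MPa

J = π(d_o⁴ − d_i⁴)/32 = π(0.146⁴ − 0.0660⁴)/32 = 4.275×10^-5 m⁴.
Shear stress varies linearly with radius: τ = T·r/J = 84400 × 0.0533 / 4.275×10^-5 = 1.052×10^8 Pa.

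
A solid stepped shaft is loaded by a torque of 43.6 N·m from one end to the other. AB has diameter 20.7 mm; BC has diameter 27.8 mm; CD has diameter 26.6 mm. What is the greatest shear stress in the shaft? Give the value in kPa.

Under the same torque, τ_max = 16T/(πd³) is largest where d is smallest — segment AB (d = 20.7 mm).
τ_max = 16·43.60/(π·(0.0207)³) = 2.503×10^7 Pa.

25000 kPa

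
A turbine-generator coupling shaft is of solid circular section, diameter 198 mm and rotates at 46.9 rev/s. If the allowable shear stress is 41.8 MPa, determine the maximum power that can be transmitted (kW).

J = πd⁴/32 = π(0.198)⁴/32 = 1.509×10^-4 m⁴.
T_max = τ_allow·J/r = 4.18×10^7 × 1.509×10^-4 / 0.0990 = 63710 N·m.
ω = 2π·46.9 = 294.7 rad/s, so P_max = T_max·ω = 1.877×10^7 W.

18800 kW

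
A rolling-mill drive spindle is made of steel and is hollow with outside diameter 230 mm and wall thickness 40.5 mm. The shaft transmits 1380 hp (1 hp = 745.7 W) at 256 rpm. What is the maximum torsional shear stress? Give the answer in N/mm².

19.5 N/mm²

ω = 2π·256/60 = 26.81 rad/s, so T = P/ω = 1380×745.7 / 26.81 = 38390 N·m.
J = π(d_o⁴ − d_i⁴)/32 = π(0.230⁴ − 0.149⁴)/32 = 2.263×10^-4 m⁴.
τ_max = T·r/J = 38390 × 0.115 / 2.263×10^-4 = 1.950×10^7 Pa.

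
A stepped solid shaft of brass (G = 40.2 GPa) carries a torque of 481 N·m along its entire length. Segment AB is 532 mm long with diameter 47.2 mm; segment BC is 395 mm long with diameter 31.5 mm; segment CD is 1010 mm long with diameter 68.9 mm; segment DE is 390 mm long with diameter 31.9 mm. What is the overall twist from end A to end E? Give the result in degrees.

J_AB = π(0.0472)⁴/32 = 4.87×10^-7 m⁴; J_BC = π(0.0315)⁴/32 = 9.67×10^-8 m⁴; J_CD = π(0.0689)⁴/32 = 2.21×10^-6 m⁴; J_DE = π(0.0319)⁴/32 = 1.02×10^-7 m⁴.
θ = (T/G)·Σ L_i/J_i = (481.0/40.2×10⁹)·(0.532/4.87×10^-7 + 0.395/9.67×10^-8 + 1.01/2.21×10^-6 + 0.390/1.02×10^-7) = 0.1133 rad.

6.49°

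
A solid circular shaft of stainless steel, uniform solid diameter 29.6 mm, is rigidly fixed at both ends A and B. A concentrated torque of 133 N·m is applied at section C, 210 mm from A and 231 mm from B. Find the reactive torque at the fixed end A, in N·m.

With uniform GJ and both ends fixed, compatibility θ_AC = θ_CB gives T_A·a = T_B·b, together with T_A + T_B = T₀.
T_A = T₀·b/(a+b) = 133.0·231/441.0 = 69.67 N·m; T_B = 63.33 N·m.

69.7 N·m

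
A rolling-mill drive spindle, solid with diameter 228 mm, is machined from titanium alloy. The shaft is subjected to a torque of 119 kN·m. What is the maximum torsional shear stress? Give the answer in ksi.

J = πd⁴/32 = π(0.228)⁴/32 = 2.653×10^-4 m⁴.
τ_max = T·r/J = 119000 × 0.114 / 2.653×10^-4 = 5.113×10^7 Pa.

7.42 ksi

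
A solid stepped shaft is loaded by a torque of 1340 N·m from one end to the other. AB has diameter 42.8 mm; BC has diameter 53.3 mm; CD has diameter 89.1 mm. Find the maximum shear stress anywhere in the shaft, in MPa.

87.0 MPa

Under the same torque, τ_max = 16T/(πd³) is largest where d is smallest — segment AB (d = 42.8 mm).
τ_max = 16·1340/(π·(0.0428)³) = 8.704×10^7 Pa.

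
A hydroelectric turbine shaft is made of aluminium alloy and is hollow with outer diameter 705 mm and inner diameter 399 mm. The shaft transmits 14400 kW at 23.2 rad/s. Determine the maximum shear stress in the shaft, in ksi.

1.46 ksi

ω = 23.2 rad/s, so T = P/ω = 14400×10³ / 23.20 = 620700 N·m.
J = π(d_o⁴ − d_i⁴)/32 = π(0.705⁴ − 0.399⁴)/32 = 0.02176 m⁴.
τ_max = T·r/J = 620700 × 0.352 / 0.02176 = 1.005×10^7 Pa.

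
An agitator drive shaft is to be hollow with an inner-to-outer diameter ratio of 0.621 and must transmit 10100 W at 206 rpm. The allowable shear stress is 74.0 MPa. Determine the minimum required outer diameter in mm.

33.6 mm

ω = 2π·206/60 = 21.57 rad/s, so T = P/ω = 10100 / 21.57 = 468.2 N·m.
For a hollow shaft with d_i/d_o = 0.621: τ_max = 16T/(π d_o³ (1−k⁴)), so d_o = [16T/(π τ_allow (1−k⁴))]^(1/3) = [16·468.2/(π·7.40×10^7·0.8513)]^(1/3) = 0.03358 m.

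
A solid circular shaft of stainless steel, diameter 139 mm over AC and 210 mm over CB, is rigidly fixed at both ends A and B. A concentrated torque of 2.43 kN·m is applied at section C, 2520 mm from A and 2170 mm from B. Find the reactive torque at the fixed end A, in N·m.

345 N·m

Compatibility: T_A·a/J_AC = T_B·b/J_CB with T_A + T_B = T₀.
J_AC = 3.66×10^-5 m⁴, J_CB = 1.91×10^-4 m⁴, so T_A = T₀·(J_AC/a)/((J_AC/a)+(J_CB/b)) = 344.7 N·m, T_B = 2085 N·m.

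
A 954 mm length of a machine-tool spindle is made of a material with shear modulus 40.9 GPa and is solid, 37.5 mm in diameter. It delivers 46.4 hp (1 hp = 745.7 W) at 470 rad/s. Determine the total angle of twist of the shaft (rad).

0.00884 rad

ω = 470 rad/s, so T = P/ω = 46.4×745.7 / 470.0 = 73.62 N·m.
J = πd⁴/32 = π(0.0375)⁴/32 = 1.941×10^-7 m⁴.
θ = T·L/(G·J) = 73.62 × 0.954 / (40.9×10⁹ × 1.941×10^-7) = 8.845×10^-3 rad.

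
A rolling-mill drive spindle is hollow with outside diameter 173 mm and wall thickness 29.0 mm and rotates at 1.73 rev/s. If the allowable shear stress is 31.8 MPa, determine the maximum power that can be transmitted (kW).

J = π(d_o⁴ − d_i⁴)/32 = π(0.173⁴ − 0.115⁴)/32 = 7.077×10^-5 m⁴.
T_max = τ_allow·J/r = 3.18×10^7 × 7.077×10^-5 / 0.0865 = 26020 N·m.
ω = 2π·1.73 = 10.87 rad/s, so P_max = T_max·ω = 2.828×10^5 W.

283 kW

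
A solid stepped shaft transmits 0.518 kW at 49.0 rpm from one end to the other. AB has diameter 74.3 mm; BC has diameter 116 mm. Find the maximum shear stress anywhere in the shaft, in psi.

ω = 2π·49.0/60 = 5.131 rad/s, so T = P/ω = 0.518×10³ / 5.131 = 100.9 N·m.
Under the same torque, τ_max = 16T/(πd³) is largest where d is smallest — segment AB (d = 74.3 mm).
τ_max = 16·100.9/(π·(0.0743)³) = 1.253×10^6 Pa.

182 psi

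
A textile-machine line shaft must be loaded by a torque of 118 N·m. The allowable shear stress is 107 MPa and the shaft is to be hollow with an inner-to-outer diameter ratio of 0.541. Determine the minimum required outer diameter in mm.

For a hollow shaft with d_i/d_o = 0.541: τ_max = 16T/(π d_o³ (1−k⁴)), so d_o = [16T/(π τ_allow (1−k⁴))]^(1/3) = [16·118.0/(π·1.07×10^8·0.9143)]^(1/3) = 0.01831 m.

18.3 mm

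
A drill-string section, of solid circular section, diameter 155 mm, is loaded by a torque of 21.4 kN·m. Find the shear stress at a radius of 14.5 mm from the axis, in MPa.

J = πd⁴/32 = π(0.155)⁴/32 = 5.667×10^-5 m⁴.
Shear stress varies linearly with radius: τ = T·r/J = 21400 × 0.0145 / 5.667×10^-5 = 5.476×10^6 Pa.

5.48 MPa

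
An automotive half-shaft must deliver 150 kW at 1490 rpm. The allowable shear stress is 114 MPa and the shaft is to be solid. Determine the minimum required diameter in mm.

35.0 mm

ω = 2π·1490/60 = 156.0 rad/s, so T = P/ω = 150×10³ / 156.0 = 961.3 N·m.
For a solid shaft τ_max = 16T/(πd³), so d = (16T/(π τ_allow))^(1/3) = (16·961.3/(π·1.14×10^8))^(1/3) = 0.03502 m.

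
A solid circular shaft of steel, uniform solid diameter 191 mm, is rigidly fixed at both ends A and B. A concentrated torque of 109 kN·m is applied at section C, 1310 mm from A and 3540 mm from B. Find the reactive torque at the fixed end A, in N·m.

79600 N·m

With uniform GJ and both ends fixed, compatibility θ_AC = θ_CB gives T_A·a = T_B·b, together with T_A + T_B = T₀.
T_A = T₀·b/(a+b) = 109000·3540/4850 = 79560 N·m; T_B = 29440 N·m.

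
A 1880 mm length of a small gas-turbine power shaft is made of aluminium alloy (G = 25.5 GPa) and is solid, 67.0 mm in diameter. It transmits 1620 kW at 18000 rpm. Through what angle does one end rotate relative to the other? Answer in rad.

0.0320 rad

ω = 2π·18000/60 = 1885 rad/s, so T = P/ω = 1620×10³ / 1885 = 859.4 N·m.
J = πd⁴/32 = π(0.0670)⁴/32 = 1.978×10^-6 m⁴.
θ = T·L/(G·J) = 859.4 × 1.88 / (25.5×10⁹ × 1.978×10^-6) = 0.03203 rad.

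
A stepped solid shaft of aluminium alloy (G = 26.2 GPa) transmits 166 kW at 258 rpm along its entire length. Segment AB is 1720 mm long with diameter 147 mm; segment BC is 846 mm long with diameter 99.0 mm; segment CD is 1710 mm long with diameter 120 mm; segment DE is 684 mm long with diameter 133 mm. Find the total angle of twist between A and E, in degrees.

ω = 2π·258/60 = 27.02 rad/s, so T = P/ω = 166×10³ / 27.02 = 6144 N·m.
J_AB = π(0.147)⁴/32 = 4.58×10^-5 m⁴; J_BC = π(0.0990)⁴/32 = 9.43×10^-6 m⁴; J_CD = π(0.120)⁴/32 = 2.04×10^-5 m⁴; J_DE = π(0.133)⁴/32 = 3.07×10^-5 m⁴.
θ = (T/G)·Σ L_i/J_i = (6144/26.2×10⁹)·(1.72/4.58×10^-5 + 0.846/9.43×10^-6 + 1.71/2.04×10^-5 + 0.684/3.07×10^-5) = 0.05476 rad.

3.14°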